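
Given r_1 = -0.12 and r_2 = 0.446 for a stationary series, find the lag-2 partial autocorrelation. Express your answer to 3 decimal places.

0.438

φ_{22} = (r_2 − r_1²) / (1 − r_1²)
r_1² = (-0.12)² = 0.0144
Numerator = 0.446 − 0.0144 = 0.4316; denominator = 1 − 0.0144 = 0.9856
φ_{22} = 0.4316 / 0.9856 = 0.438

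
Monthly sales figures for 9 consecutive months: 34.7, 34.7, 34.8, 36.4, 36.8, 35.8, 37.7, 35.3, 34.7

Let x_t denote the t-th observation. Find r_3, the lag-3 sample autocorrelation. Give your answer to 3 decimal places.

-0.098

Mean x̄ = (34.7 + 34.7 + 34.8 + 36.4 + 36.8 + 35.8 + 37.7 + 35.3 + 34.7)/9 = 35.6556
Numerator Σ_{t=1}^{6}(x_t−x̄)(x_{t+3}−x̄) = -0.9515
Denominator Σ(x_t−x̄)² = 9.6622
r_3 = -0.9515 / 9.6622 = -0.098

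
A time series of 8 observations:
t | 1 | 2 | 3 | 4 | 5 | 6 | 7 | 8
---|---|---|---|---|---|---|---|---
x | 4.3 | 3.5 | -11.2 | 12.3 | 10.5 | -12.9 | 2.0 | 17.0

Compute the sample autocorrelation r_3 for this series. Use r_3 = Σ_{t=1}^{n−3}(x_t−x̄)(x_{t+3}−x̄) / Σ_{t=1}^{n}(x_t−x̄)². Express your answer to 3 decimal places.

0.420

Mean x̄ = (4.3 + 3.5 − 11.2 + 12.3 + 10.5 − 12.9 + 2.0 + 17.0)/8 = 3.1875
Deviations from mean: 1.1125, 0.3125, -14.3875, 9.1125, 7.3125, -16.0875, -1.1875, 13.8125
Σ(x_t−x̄)(x_{t+3}−x̄) = (10.1377) + (2.2852) + (231.4589) + (-10.8211) + (101.0039) = 334.0645
Denominator Σ(x_t−x̄)² = 795.8488
r_3 = 334.0645 / 795.8488 = 0.420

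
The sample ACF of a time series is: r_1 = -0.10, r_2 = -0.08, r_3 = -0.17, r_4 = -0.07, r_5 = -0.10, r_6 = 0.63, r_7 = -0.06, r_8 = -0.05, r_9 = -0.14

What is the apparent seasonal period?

6

The largest autocorrelation is r_6 = 0.63; the remaining lags stay at or below -0.05.
The dominant spike at lag 6 indicates a seasonal period of 6.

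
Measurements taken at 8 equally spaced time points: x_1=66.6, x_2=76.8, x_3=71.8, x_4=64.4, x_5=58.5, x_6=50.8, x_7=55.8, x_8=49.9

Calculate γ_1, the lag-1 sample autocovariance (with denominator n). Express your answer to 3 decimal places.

51.617

Mean x̄ = (66.6 + 76.8 + 71.8 + 64.4 + 58.5 + 50.8 + 55.8 + 49.9)/8 = 61.8250
Σ_{t=1}^{7}(x_t−x̄)(x_{t+1}−x̄) = 412.9369
γ_1 = 412.9369 / 8 = 51.617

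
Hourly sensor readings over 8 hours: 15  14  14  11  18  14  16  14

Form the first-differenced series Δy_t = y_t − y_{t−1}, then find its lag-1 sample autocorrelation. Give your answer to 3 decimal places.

First differences Δy: -1, 0, -3, 7, -4, 2, -2
Mean of differences = -0.1429
Numerator Σ(Δy_t−Δȳ)(Δy_{t+1}−Δȳ) = -60.7347
Denominator Σ(Δy_t−Δȳ)² = 82.8571
r_1(Δy) = -60.7347 / 82.8571 = -0.733

-0.733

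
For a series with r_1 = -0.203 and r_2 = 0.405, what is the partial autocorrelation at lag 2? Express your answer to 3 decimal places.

0.379

φ_{22} = (r_2 − r_1²) / (1 − r_1²)
r_1² = (-0.203)² = 0.041209
Numerator = 0.405 − 0.0412 = 0.3638; denominator = 1 − 0.0412 = 0.9588
φ_{22} = 0.3638 / 0.9588 = 0.379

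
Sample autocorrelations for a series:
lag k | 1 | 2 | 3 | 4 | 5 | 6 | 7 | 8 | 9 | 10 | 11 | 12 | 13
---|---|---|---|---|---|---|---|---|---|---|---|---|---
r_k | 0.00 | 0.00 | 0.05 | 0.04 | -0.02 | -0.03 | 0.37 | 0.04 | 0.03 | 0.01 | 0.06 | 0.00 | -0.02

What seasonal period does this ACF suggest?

7

The largest autocorrelation is r_7 = 0.37; the remaining lags stay at or below 0.06.
The dominant spike at lag 7 indicates a seasonal period of 7.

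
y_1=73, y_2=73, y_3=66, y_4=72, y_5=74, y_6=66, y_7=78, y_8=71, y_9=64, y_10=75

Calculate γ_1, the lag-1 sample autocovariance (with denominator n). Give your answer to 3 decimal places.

-8.524

Mean ȳ = (73 + 73 + 66 + 72 + 74 + 66 + 78 + 71 + 64 + 75)/10 = 71.2000
Σ_{t=1}^{9}(y_t−ȳ)(y_{t+1}−ȳ) = -85.2400
γ_1 = -85.2400 / 10 = -8.524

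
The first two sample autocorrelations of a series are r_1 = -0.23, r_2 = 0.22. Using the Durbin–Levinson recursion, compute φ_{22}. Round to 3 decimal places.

0.176

φ_{22} = (r_2 − r_1²) / (1 − r_1²)
r_1² = (-0.23)² = 0.0529
Numerator = 0.22 − 0.0529 = 0.1671; denominator = 1 − 0.0529 = 0.9471
φ_{22} = 0.1671 / 0.9471 = 0.176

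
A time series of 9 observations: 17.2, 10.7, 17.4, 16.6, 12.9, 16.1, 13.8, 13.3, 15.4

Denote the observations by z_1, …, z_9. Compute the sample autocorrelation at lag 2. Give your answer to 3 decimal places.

-0.107

Mean z̄ = (17.2 + 10.7 + 17.4 + 16.6 + 12.9 + 16.1 + 13.8 + 13.3 + 15.4)/9 = 14.8222
Σ(z_t−z̄)(z_{t+2}−z̄) = (6.1294) + (-7.3284) + (-4.9551) + (2.2716) + (1.9649) + (-1.9451) + (-0.5906) = -4.4532
Denominator Σ(z_t−z̄)² = 41.4756
r_2 = -4.4532 / 41.4756 = -0.107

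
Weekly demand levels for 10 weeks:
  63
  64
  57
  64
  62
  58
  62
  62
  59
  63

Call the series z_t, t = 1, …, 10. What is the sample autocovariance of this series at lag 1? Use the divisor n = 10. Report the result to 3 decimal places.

-2.616

Mean z̄ = (63 + 64 + 57 + 64 + 62 + 58 + 62 + 62 + 59 + 63)/10 = 61.4000
Σ_{t=1}^{9}(z_t−z̄)(z_{t+1}−z̄) = -26.1600
γ_1 = -26.1600 / 10 = -2.616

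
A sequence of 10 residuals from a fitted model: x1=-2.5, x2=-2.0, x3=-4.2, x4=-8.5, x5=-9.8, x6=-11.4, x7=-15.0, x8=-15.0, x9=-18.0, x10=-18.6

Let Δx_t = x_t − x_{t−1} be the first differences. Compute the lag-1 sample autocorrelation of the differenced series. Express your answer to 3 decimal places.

First differences Δx: 0.5, -2.2, -4.3, -1.3, -1.6, -3.6, 0.0, -3.0, -0.6
Mean of differences = -1.7889
Numerator Σ(Δx_t−Δx̄)(Δx_{t+1}−Δx̄) = -8.2323
Denominator Σ(Δx_t−Δx̄)² = 21.3489
r_1(Δx) = -8.2323 / 21.3489 = -0.386

-0.386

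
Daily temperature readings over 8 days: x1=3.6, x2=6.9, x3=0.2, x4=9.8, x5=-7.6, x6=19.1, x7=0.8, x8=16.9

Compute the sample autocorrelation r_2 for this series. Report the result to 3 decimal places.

Mean x̄ = (3.6 + 6.9 + 0.2 + 9.8 − 7.6 + 19.1 + 0.8 + 16.9)/8 = 6.2125
Σ(x_t−x̄)(x_{t+2}−x̄) = (15.7077) + (2.4664) + (83.0477) + (46.2339) + (74.7602) + (137.7352) = 359.9509
Denominator Σ(x_t−x̄)² = 556.7088
r_2 = 359.9509 / 556.7088 = 0.647

0.647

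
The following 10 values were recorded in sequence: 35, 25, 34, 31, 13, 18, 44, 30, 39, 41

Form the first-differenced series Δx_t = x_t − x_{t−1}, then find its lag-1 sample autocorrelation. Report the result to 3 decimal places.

First differences Δx: -10, 9, -3, -18, 5, 26, -14, 9, 2
Mean of differences = 0.6667
Numerator Σ(Δx_t−Δx̄)(Δx_{t+1}−Δx̄) = -504.7778
Denominator Σ(Δx_t−Δx̄)² = 1492.0000
r_1(Δx) = -504.7778 / 1492.0000 = -0.338

-0.338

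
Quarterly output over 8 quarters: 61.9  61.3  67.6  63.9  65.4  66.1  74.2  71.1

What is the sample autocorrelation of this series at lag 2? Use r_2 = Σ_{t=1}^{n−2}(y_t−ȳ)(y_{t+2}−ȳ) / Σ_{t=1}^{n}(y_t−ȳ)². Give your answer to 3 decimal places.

Mean ȳ = (61.9 + 61.3 + 67.6 + 63.9 + 65.4 + 66.1 + 74.2 + 71.1)/8 = 66.4375
Deviations from mean: -4.5375, -5.1375, 1.1625, -2.5375, -1.0375, -0.3375, 7.7625, 4.6625
Σ(y_t−ȳ)(y_{t+2}−ȳ) = (-5.2748) + (13.0364) + (-1.2061) + (0.8564) + (-8.0536) + (-1.5736) = -2.2153
Denominator Σ(y_t−ȳ)² = 137.9588
r_2 = -2.2153 / 137.9588 = -0.016

-0.016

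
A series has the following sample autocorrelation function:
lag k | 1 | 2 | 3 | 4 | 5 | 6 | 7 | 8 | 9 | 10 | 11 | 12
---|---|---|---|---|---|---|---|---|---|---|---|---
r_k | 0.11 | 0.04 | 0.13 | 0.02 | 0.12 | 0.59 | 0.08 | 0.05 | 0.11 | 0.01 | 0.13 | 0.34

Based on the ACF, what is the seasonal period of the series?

The largest autocorrelation is r_6 = 0.59, with a weaker echo at lag 12 (0.34); the remaining lags stay at or below 0.13.
The dominant spike at lag 6 indicates a seasonal period of 6.

6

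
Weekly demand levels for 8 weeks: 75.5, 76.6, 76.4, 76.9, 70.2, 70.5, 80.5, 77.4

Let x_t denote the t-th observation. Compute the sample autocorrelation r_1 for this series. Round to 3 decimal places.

Mean x̄ = (75.5 + 76.6 + 76.4 + 76.9 + 70.2 + 70.5 + 80.5 + 77.4)/8 = 75.5000
Deviations from mean: 0.0000, 1.1000, 0.9000, 1.4000, -5.3000, -5.0000, 5.0000, 1.9000
Numerator Σ_{t=1}^{7}(x_t−x̄)(x_{t+1}−x̄) = 5.8300
Denominator Σ(x_t−x̄)² = 85.6800
r_1 = 5.8300 / 85.6800 = 0.068

0.068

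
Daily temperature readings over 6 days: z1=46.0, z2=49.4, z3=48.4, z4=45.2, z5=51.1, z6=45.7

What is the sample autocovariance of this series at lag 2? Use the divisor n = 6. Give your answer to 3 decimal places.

Mean z̄ = (46.0 + 49.4 + 48.4 + 45.2 + 51.1 + 45.7)/6 = 47.6333
Σ_{t=1}^{4}(z_t−z̄)(z_{t+2}−z̄) = 1.8111
γ_2 = 1.8111 / 6 = 0.302

0.302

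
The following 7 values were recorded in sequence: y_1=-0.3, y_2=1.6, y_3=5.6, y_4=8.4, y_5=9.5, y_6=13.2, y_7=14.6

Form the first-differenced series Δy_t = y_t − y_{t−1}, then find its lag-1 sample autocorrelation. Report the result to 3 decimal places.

-0.526

First differences Δy: 1.9, 4.0, 2.8, 1.1, 3.7, 1.4
Mean of differences = 2.4833
Numerator Σ(Δy_t−Δȳ)(Δy_{t+1}−Δȳ) = -3.8436
Denominator Σ(Δy_t−Δȳ)² = 7.3083
r_1(Δy) = -3.8436 / 7.3083 = -0.526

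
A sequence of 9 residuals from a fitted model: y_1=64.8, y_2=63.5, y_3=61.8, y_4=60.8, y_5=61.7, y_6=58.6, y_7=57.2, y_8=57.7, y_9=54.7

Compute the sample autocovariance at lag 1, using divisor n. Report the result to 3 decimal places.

5.105

Mean ȳ = (64.8 + 63.5 + 61.8 + 60.8 + 61.7 + 58.6 + 57.2 + 57.7 + 54.7)/9 = 60.0889
Σ_{t=1}^{8}(y_t−ȳ)(y_{t+1}−ȳ) = 45.9465
γ_1 = 45.9465 / 9 = 5.105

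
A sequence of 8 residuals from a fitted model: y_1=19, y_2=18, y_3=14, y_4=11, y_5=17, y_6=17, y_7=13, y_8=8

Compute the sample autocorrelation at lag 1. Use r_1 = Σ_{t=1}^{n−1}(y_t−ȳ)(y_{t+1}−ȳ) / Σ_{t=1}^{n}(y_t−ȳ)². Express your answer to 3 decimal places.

0.185

Mean ȳ = (19 + 18 + 14 + 11 + 17 + 17 + 13 + 8)/8 = 14.6250
Σ(y_t−ȳ)(y_{t+1}−ȳ) = (14.7656) + (-2.1094) + (2.2656) + (-8.6094) + (5.6406) + (-3.8594) + (10.7656) = 18.8594
Denominator Σ(y_t−ȳ)² = 101.8750
r_1 = 18.8594 / 101.8750 = 0.185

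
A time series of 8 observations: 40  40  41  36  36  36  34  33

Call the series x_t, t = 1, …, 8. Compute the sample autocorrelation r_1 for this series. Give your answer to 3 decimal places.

0.548

Mean x̄ = (40 + 40 + 41 + 36 + 36 + 36 + 34 + 33)/8 = 37.0000
Deviations from mean: 3.0000, 3.0000, 4.0000, -1.0000, -1.0000, -1.0000, -3.0000, -4.0000
Σ(x_t−x̄)(x_{t+1}−x̄) = (9.0000) + (12.0000) + (-4.0000) + (1.0000) + (1.0000) + (3.0000) + (12.0000) = 34.0000
Denominator Σ(x_t−x̄)² = 62.0000
r_1 = 34.0000 / 62.0000 = 0.548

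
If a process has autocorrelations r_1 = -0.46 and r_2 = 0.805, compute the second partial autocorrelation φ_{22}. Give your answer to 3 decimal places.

0.753

φ_{22} = (r_2 − r_1²) / (1 − r_1²)
r_1² = (-0.46)² = 0.2116
Numerator = 0.805 − 0.2116 = 0.5934; denominator = 1 − 0.2116 = 0.7884
φ_{22} = 0.5934 / 0.7884 = 0.753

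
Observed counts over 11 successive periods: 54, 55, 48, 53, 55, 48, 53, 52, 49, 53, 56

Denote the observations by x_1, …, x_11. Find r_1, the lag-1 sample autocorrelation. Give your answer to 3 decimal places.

Mean x̄ = (54 + 55 + 48 + 53 + 55 + 48 + 53 + 52 + 49 + 53 + 56)/11 = 52.3636
Numerator Σ_{t=1}^{10}(x_t−x̄)(x_{t+1}−x̄) = -21.4050
Denominator Σ(x_t−x̄)² = 80.5455
r_1 = -21.4050 / 80.5455 = -0.266

-0.266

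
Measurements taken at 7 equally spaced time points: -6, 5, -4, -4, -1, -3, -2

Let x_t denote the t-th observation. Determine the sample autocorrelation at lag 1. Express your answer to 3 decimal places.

Mean x̄ = (-6 + 5 − 4 − 4 − 1 − 3 − 2)/7 = -2.1429
Numerator Σ_{t=1}^{6}(x_t−x̄)(x_{t+1}−x̄) = -40.5918
Denominator Σ(x_t−x̄)² = 74.8571
r_1 = -40.5918 / 74.8571 = -0.542

-0.542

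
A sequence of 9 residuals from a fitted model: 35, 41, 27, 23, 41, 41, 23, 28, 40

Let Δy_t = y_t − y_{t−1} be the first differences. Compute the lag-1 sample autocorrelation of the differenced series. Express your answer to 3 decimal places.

-0.115

First differences Δy: 6, -14, -4, 18, 0, -18, 5, 12
Mean of differences = 0.6250
Numerator Σ(Δy_t−Δȳ)(Δy_{t+1}−Δȳ) = -122.2656
Denominator Σ(Δy_t−Δȳ)² = 1061.8750
r_1(Δy) = -122.2656 / 1061.8750 = -0.115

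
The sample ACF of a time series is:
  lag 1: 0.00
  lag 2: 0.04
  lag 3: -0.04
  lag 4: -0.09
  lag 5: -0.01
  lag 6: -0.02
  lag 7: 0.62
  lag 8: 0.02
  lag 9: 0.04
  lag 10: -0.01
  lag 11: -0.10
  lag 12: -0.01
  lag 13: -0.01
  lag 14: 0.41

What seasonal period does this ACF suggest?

The largest autocorrelation is r_7 = 0.62, with a weaker echo at lag 14 (0.41); the remaining lags stay at or below 0.04.
The dominant spike at lag 7 indicates a seasonal period of 7.

7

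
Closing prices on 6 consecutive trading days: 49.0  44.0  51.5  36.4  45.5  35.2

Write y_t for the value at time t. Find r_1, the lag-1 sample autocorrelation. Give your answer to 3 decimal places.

-0.373

Mean ȳ = (49.0 + 44.0 + 51.5 + 36.4 + 45.5 + 35.2)/6 = 43.6000
Deviations from mean: 5.4000, 0.4000, 7.9000, -7.2000, 1.9000, -8.4000
Σ(y_t−ȳ)(y_{t+1}−ȳ) = (2.1600) + (3.1600) + (-56.8800) + (-13.6800) + (-15.9600) = -81.2000
Denominator Σ(y_t−ȳ)² = 217.7400
r_1 = -81.2000 / 217.7400 = -0.373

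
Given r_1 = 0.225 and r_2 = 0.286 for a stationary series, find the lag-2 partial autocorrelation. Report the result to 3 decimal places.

φ_{22} = (r_2 − r_1²) / (1 − r_1²)
r_1² = (0.225)² = 0.050625
Numerator = 0.286 − 0.0506 = 0.2354; denominator = 1 − 0.0506 = 0.9494
φ_{22} = 0.2354 / 0.9494 = 0.248

0.248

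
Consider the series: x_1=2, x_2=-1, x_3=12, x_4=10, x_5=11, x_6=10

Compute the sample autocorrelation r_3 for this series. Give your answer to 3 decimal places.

-0.219

Mean x̄ = (2 − 1 + 12 + 10 + 11 + 10)/6 = 7.3333
Numerator Σ_{t=1}^{3}(x_t−x̄)(x_{t+3}−x̄) = -32.3333
Denominator Σ(x_t−x̄)² = 147.3333
r_3 = -32.3333 / 147.3333 = -0.219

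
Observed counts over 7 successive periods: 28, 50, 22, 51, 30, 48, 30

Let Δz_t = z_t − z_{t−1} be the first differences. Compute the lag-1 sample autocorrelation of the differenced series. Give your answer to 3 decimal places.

First differences Δz: 22, -28, 29, -21, 18, -18
Mean of differences = 0.3333
Numerator Σ(Δz_t−Δz̄)(Δz_{t+1}−Δz̄) = -2738.4444
Denominator Σ(Δz_t−Δz̄)² = 3197.3333
r_1(Δz) = -2738.4444 / 3197.3333 = -0.856

-0.856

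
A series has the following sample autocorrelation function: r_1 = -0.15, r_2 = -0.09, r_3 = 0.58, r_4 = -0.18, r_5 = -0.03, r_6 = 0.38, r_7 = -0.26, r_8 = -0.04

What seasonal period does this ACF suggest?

The largest autocorrelation is r_3 = 0.58, with a weaker echo at lag 6 (0.38); the remaining lags stay at or below -0.03.
The dominant spike at lag 3 indicates a seasonal period of 3.

3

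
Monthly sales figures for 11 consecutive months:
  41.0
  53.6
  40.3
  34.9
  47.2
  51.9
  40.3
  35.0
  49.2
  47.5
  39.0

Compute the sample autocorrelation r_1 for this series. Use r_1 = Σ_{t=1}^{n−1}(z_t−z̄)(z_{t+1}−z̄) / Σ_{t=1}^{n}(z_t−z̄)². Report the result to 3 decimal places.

-0.176

Mean z̄ = (41.0 + 53.6 + 40.3 + 34.9 + 47.2 + 51.9 + 40.3 + 35.0 + 49.2 + 47.5 + 39.0)/11 = 43.6273
Numerator Σ_{t=1}^{10}(z_t−z̄)(z_{t+1}−z̄) = -75.2053
Denominator Σ(z_t−z̄)² = 427.7618
r_1 = -75.2053 / 427.7618 = -0.176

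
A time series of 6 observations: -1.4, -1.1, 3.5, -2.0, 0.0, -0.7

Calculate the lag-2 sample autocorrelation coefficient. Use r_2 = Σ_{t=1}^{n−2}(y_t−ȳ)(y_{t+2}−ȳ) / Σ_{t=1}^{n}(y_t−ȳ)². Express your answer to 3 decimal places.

-0.053

Mean ȳ = (-1.4 − 1.1 + 3.5 − 2.0 + 0.0 − 0.7)/6 = -0.2833
Deviations from mean: -1.1167, -0.8167, 3.7833, -1.7167, 0.2833, -0.4167
Σ(y_t−ȳ)(y_{t+2}−ȳ) = (-4.2247) + (1.4019) + (1.0719) + (0.7153) = -1.0356
Denominator Σ(y_t−ȳ)² = 19.4283
r_2 = -1.0356 / 19.4283 = -0.053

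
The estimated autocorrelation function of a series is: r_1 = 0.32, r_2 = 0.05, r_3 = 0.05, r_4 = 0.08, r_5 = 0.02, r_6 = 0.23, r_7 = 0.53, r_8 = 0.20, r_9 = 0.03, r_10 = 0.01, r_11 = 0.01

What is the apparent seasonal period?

The largest autocorrelation is r_7 = 0.53; the remaining lags stay at or below 0.32. The elevated value at lag 1 (0.32), dropping to 0.05 at lag 2, reflects decaying short-term dependence rather than seasonality.
The dominant spike at lag 7 indicates a seasonal period of 7.

7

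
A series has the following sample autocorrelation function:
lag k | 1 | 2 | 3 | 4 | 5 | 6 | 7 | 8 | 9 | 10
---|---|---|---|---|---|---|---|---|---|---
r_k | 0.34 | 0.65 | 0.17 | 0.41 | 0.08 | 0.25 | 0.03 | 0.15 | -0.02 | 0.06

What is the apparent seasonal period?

2

The largest autocorrelation is r_2 = 0.65, with a weaker echo at lag 4 (0.41); the remaining lags stay at or below 0.34.
The dominant spike at lag 2 indicates a seasonal period of 2.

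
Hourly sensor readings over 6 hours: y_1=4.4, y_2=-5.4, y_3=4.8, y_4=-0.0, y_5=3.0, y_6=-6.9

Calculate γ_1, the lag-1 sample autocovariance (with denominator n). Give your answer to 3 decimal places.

-11.723

Mean ȳ = (4.4 − 5.4 + 4.8 − 0.0 + 3.0 − 6.9)/6 = -0.0167
Deviations: 4.4167, -5.3833, 4.8167, 0.0167, 3.0167, -6.8833
Σ_{t=1}^{5}(y_t−ȳ)(y_{t+1}−ȳ) = -70.3403
γ_1 = -70.3403 / 6 = -11.723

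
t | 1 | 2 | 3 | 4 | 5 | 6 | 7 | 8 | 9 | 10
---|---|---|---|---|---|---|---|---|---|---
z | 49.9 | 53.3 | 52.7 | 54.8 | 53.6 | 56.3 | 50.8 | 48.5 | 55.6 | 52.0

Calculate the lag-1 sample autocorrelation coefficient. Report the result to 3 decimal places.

-0.174

Mean z̄ = (49.9 + 53.3 + 52.7 + 54.8 + 53.6 + 56.3 + 50.8 + 48.5 + 55.6 + 52.0)/10 = 52.7500
Numerator Σ_{t=1}^{9}(z_t−z̄)(z_{t+1}−z̄) = -9.8225
Denominator Σ(z_t−z̄)² = 56.5050
r_1 = -9.8225 / 56.5050 = -0.174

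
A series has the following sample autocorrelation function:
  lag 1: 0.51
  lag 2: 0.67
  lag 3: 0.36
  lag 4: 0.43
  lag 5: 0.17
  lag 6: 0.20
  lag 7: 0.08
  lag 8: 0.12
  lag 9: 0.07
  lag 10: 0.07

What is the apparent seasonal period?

2

The largest autocorrelation is r_2 = 0.67; the remaining lags stay at or below 0.51.
The dominant spike at lag 2 indicates a seasonal period of 2.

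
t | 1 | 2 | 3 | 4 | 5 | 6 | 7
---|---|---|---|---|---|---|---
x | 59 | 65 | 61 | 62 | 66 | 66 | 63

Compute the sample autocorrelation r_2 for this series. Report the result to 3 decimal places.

Mean x̄ = (59 + 65 + 61 + 62 + 66 + 66 + 63)/7 = 63.1429
Deviations from mean: -4.1429, 1.8571, -2.1429, -1.1429, 2.8571, 2.8571, -0.1429
Σ(x_t−x̄)(x_{t+2}−x̄) = (8.8776) + (-2.1224) + (-6.1224) + (-3.2653) + (-0.4082) = -3.0408
Denominator Σ(x_t−x̄)² = 42.8571
r_2 = -3.0408 / 42.8571 = -0.071

-0.071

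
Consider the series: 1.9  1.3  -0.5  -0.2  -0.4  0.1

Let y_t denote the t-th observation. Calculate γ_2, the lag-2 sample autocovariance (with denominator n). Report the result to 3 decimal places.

-0.174

Mean ȳ = (1.9 + 1.3 − 0.5 − 0.2 − 0.4 + 0.1)/6 = 0.3667
Deviations: 1.5333, 0.9333, -0.8667, -0.5667, -0.7667, -0.2667
Σ_{t=1}^{4}(y_t−ȳ)(y_{t+2}−ȳ) = -1.0422
γ_2 = -1.0422 / 6 = -0.174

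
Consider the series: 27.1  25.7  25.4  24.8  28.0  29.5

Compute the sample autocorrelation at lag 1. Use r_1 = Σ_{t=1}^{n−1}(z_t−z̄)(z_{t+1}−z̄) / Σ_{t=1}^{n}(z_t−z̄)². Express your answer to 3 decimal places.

Mean z̄ = (27.1 + 25.7 + 25.4 + 24.8 + 28.0 + 29.5)/6 = 26.7500
Deviations from mean: 0.3500, -1.0500, -1.3500, -1.9500, 1.2500, 2.7500
Numerator Σ_{t=1}^{5}(z_t−z̄)(z_{t+1}−z̄) = 4.6825
Denominator Σ(z_t−z̄)² = 15.9750
r_1 = 4.6825 / 15.9750 = 0.293

0.293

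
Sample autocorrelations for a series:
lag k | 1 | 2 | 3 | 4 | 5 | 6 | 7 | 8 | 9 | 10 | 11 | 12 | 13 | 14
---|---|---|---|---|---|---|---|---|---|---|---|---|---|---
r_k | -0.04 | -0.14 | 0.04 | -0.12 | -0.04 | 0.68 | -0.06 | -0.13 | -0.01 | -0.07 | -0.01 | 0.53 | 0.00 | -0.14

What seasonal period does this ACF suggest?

The largest autocorrelation is r_6 = 0.68, with a weaker echo at lag 12 (0.53); the remaining lags stay at or below 0.04.
The dominant spike at lag 6 indicates a seasonal period of 6.

6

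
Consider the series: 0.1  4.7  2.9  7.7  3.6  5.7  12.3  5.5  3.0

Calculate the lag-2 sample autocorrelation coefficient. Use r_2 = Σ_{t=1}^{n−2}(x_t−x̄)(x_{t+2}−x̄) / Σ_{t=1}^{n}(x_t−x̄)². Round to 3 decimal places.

Mean x̄ = (0.1 + 4.7 + 2.9 + 7.7 + 3.6 + 5.7 + 12.3 + 5.5 + 3.0)/9 = 5.0556
Σ(x_t−x̄)(x_{t+2}−x̄) = (10.6820) + (-0.9402) + (3.1375) + (1.7042) + (-10.5447) + (0.2864) + (-14.8914) = -10.5662
Denominator Σ(x_t−x̄)² = 95.7622
r_2 = -10.5662 / 95.7622 = -0.110

-0.110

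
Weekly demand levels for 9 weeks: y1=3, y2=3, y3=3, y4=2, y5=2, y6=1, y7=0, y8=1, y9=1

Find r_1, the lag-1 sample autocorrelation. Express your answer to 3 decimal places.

0.681

Mean ȳ = (3 + 3 + 3 + 2 + 2 + 1 + 0 + 1 + 1)/9 = 1.7778
Numerator Σ_{t=1}^{8}(y_t−ȳ)(y_{t+1}−ȳ) = 6.5062
Denominator Σ(y_t−ȳ)² = 9.5556
r_1 = 6.5062 / 9.5556 = 0.681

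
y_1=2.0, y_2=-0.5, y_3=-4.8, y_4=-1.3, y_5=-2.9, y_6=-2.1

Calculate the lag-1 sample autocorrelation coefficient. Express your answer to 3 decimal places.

Mean ȳ = (2.0 − 0.5 − 4.8 − 1.3 − 2.9 − 2.1)/6 = -1.6000
Deviations from mean: 3.6000, 1.1000, -3.2000, 0.3000, -1.3000, -0.5000
Σ(y_t−ȳ)(y_{t+1}−ȳ) = (3.9600) + (-3.5200) + (-0.9600) + (-0.3900) + (0.6500) = -0.2600
Denominator Σ(y_t−ȳ)² = 26.4400
r_1 = -0.2600 / 26.4400 = -0.010

-0.010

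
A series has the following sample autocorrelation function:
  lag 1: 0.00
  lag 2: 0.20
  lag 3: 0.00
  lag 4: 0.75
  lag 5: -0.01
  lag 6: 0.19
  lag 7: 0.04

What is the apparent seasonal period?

The largest autocorrelation is r_4 = 0.75; the remaining lags stay at or below 0.20.
The dominant spike at lag 4 indicates a seasonal period of 4.

4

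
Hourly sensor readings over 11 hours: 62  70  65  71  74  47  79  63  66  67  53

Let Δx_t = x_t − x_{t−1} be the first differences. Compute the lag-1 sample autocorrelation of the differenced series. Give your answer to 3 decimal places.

First differences Δx: 8, -5, 6, 3, -27, 32, -16, 3, 1, -14
Mean of differences = -0.9000
Numerator Σ(Δx_t−Δx̄)(Δx_{t+1}−Δx̄) = -1571.5100
Denominator Σ(Δx_t−Δx̄)² = 2340.9000
r_1(Δx) = -1571.5100 / 2340.9000 = -0.671

-0.671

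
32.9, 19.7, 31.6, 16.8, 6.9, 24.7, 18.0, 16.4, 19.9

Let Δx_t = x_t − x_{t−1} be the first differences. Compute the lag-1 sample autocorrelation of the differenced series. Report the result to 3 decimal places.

-0.491

First differences Δx: -13.2, 11.9, -14.8, -9.9, 17.8, -6.7, -1.6, 3.5
Mean of differences = -1.6250
Numerator Σ(Δx_t−Δx̄)(Δx_{t+1}−Δx̄) = -485.0431
Denominator Σ(Δx_t−Δx̄)² = 988.3150
r_1(Δx) = -485.0431 / 988.3150 = -0.491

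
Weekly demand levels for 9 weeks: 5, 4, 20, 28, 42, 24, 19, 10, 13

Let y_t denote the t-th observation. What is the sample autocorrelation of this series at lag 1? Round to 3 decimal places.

0.503

Mean ȳ = (5 + 4 + 20 + 28 + 42 + 24 + 19 + 10 + 13)/9 = 18.3333
Numerator Σ_{t=1}^{8}(y_t−ȳ)(y_{t+1}−ȳ) = 588.8889
Denominator Σ(y_t−ȳ)² = 1170.0000
r_1 = 588.8889 / 1170.0000 = 0.503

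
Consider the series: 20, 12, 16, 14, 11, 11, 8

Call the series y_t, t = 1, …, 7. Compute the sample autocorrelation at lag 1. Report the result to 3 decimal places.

0.055

Mean ȳ = (20 + 12 + 16 + 14 + 11 + 11 + 8)/7 = 13.1429
Deviations from mean: 6.8571, -1.1429, 2.8571, 0.8571, -2.1429, -2.1429, -5.1429
Numerator Σ_{t=1}^{6}(y_t−ȳ)(y_{t+1}−ȳ) = 5.1224
Denominator Σ(y_t−ȳ)² = 92.8571
r_1 = 5.1224 / 92.8571 = 0.055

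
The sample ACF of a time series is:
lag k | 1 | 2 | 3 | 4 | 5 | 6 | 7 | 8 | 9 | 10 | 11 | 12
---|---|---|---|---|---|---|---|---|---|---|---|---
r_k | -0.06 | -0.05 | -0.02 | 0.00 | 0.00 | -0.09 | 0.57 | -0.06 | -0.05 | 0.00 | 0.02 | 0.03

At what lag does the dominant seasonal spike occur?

7

The largest autocorrelation is r_7 = 0.57; the remaining lags stay at or below 0.03.
The dominant spike at lag 7 indicates a seasonal period of 7.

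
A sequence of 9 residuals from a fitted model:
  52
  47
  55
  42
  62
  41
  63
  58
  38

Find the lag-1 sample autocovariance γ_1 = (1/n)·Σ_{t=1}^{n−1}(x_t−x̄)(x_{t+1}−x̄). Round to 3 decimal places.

-43.421

Mean x̄ = (52 + 47 + 55 + 42 + 62 + 41 + 63 + 58 + 38)/9 = 50.8889
Σ_{t=1}^{8}(x_t−x̄)(x_{t+1}−x̄) = -390.7901
γ_1 = -390.7901 / 9 = -43.421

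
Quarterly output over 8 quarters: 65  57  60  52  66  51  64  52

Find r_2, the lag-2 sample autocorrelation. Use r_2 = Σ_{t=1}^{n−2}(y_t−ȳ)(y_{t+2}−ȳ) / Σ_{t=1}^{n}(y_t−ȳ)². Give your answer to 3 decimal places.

0.616

Mean ȳ = (65 + 57 + 60 + 52 + 66 + 51 + 64 + 52)/8 = 58.3750
Deviations from mean: 6.6250, -1.3750, 1.6250, -6.3750, 7.6250, -7.3750, 5.6250, -6.3750
Σ(y_t−ȳ)(y_{t+2}−ȳ) = (10.7656) + (8.7656) + (12.3906) + (47.0156) + (42.8906) + (47.0156) = 168.8438
Denominator Σ(y_t−ȳ)² = 273.8750
r_2 = 168.8438 / 273.8750 = 0.616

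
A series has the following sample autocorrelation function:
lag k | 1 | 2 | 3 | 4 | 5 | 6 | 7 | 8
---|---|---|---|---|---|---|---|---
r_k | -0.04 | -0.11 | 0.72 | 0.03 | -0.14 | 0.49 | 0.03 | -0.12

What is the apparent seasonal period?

3

The largest autocorrelation is r_3 = 0.72, with a weaker echo at lag 6 (0.49); the remaining lags stay at or below 0.03.
The dominant spike at lag 3 indicates a seasonal period of 3.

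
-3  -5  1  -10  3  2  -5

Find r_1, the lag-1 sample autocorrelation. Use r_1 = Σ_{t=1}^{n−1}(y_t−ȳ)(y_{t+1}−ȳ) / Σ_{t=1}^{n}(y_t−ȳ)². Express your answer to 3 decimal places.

-0.469

Mean ȳ = (-3 − 5 + 1 − 10 + 3 + 2 − 5)/7 = -2.4286
Deviations from mean: -0.5714, -2.5714, 3.4286, -7.5714, 5.4286, 4.4286, -2.5714
Numerator Σ_{t=1}^{6}(y_t−ȳ)(y_{t+1}−ȳ) = -61.7551
Denominator Σ(y_t−ȳ)² = 131.7143
r_1 = -61.7551 / 131.7143 = -0.469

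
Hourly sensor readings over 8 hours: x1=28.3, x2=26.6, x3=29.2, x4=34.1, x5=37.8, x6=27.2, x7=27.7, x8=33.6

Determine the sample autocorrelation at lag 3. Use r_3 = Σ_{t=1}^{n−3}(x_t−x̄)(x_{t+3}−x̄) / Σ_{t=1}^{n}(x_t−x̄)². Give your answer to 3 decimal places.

Mean x̄ = (28.3 + 26.6 + 29.2 + 34.1 + 37.8 + 27.2 + 27.7 + 33.6)/8 = 30.5625
Σ(x_t−x̄)(x_{t+3}−x̄) = (-8.0036) + (-28.6786) + (4.5814) + (-10.1261) + (21.9839) = -20.2430
Denominator Σ(x_t−x̄)² = 116.2988
r_3 = -20.2430 / 116.2988 = -0.174

-0.174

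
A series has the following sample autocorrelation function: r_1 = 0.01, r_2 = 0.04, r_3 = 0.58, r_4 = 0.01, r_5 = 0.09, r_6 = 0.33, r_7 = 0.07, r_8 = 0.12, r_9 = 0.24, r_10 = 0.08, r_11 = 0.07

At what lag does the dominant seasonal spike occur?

The largest autocorrelation is r_3 = 0.58, with weaker echoes at lags 6 (0.33) and 9 (0.24); the remaining lags stay at or below 0.12.
The dominant spike at lag 3 indicates a seasonal period of 3.

3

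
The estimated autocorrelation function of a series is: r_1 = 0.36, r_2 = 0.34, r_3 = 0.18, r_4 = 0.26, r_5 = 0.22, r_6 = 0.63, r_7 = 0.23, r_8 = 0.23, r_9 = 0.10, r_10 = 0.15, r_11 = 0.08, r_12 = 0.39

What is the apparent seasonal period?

The largest autocorrelation is r_6 = 0.63, with a weaker echo at lag 12 (0.39); the remaining lags stay at or below 0.36. The elevated value at lag 1 (0.36), dropping to 0.34 at lag 2, reflects decaying short-term dependence rather than seasonality.
The dominant spike at lag 6 indicates a seasonal period of 6.

6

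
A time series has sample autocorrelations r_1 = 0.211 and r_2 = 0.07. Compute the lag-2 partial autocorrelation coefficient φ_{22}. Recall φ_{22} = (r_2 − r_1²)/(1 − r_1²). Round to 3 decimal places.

0.027

φ_{22} = (r_2 − r_1²) / (1 − r_1²)
r_1² = (0.211)² = 0.044521
Numerator = 0.07 − 0.0445 = 0.0255; denominator = 1 − 0.0445 = 0.9555
φ_{22} = 0.0255 / 0.9555 = 0.027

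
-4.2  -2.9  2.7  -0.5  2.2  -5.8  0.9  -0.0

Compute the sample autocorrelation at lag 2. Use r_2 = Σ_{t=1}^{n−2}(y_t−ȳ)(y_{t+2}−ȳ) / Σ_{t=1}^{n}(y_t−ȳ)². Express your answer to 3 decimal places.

Mean ȳ = (-4.2 − 2.9 + 2.7 − 0.5 + 2.2 − 5.8 + 0.9 − 0.0)/8 = -0.9500
Numerator Σ_{t=1}^{6}(y_t−ȳ)(y_{t+2}−ȳ) = -2.2050
Denominator Σ(y_t−ȳ)² = 65.6600
r_2 = -2.2050 / 65.6600 = -0.034

-0.034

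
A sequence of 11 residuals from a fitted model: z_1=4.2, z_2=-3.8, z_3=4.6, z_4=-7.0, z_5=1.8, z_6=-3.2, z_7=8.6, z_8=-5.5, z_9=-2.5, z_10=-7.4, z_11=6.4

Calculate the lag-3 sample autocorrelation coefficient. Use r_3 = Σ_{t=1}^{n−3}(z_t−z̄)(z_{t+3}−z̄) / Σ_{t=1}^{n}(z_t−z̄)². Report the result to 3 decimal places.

-0.668

Mean z̄ = (4.2 − 3.8 + 4.6 − 7.0 + 1.8 − 3.2 + 8.6 − 5.5 − 2.5 − 7.4 + 6.4)/11 = -0.3455
Numerator Σ_{t=1}^{8}(z_t−z̄)(z_{t+3}−z̄) = -214.0889
Denominator Σ(z_t−z̄)² = 320.5873
r_3 = -214.0889 / 320.5873 = -0.668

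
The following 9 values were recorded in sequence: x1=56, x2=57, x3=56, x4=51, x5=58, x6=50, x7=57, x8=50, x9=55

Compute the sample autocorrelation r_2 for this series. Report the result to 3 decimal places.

Mean x̄ = (56 + 57 + 56 + 51 + 58 + 50 + 57 + 50 + 55)/9 = 54.4444
Σ(x_t−x̄)(x_{t+2}−x̄) = (2.4198) + (-8.8025) + (5.5309) + (15.3086) + (9.0864) + (19.7531) + (1.4198) = 44.7160
Denominator Σ(x_t−x̄)² = 82.2222
r_2 = 44.7160 / 82.2222 = 0.544

0.544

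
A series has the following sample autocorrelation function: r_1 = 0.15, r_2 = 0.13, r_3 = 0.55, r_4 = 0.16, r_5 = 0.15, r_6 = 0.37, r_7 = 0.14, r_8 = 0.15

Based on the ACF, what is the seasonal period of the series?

3

The largest autocorrelation is r_3 = 0.55, with a weaker echo at lag 6 (0.37); the remaining lags stay at or below 0.16.
The dominant spike at lag 3 indicates a seasonal period of 3.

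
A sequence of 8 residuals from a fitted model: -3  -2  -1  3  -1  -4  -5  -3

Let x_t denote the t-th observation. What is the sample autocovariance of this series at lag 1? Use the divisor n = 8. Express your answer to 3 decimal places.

2.125

Mean x̄ = (-3 − 2 − 1 + 3 − 1 − 4 − 5 − 3)/8 = -2.0000
Deviations: -1.0000, 0.0000, 1.0000, 5.0000, 1.0000, -2.0000, -3.0000, -1.0000
Σ_{t=1}^{7}(x_t−x̄)(x_{t+1}−x̄) = 17.0000
γ_1 = 17.0000 / 8 = 2.125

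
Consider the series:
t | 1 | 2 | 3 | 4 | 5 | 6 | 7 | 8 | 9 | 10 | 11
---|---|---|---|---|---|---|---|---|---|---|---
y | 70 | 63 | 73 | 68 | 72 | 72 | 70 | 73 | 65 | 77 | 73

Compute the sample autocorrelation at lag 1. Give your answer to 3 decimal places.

Mean ȳ = (70 + 63 + 73 + 68 + 72 + 72 + 70 + 73 + 65 + 77 + 73)/11 = 70.5455
Numerator Σ_{t=1}^{10}(y_t−ȳ)(y_{t+1}−ȳ) = -57.9339
Denominator Σ(y_t−ȳ)² = 158.7273
r_1 = -57.9339 / 158.7273 = -0.365

-0.365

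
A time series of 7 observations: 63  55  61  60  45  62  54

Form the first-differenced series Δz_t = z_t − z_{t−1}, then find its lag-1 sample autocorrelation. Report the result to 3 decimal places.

-0.634

First differences Δz: -8, 6, -1, -15, 17, -8
Mean of differences = -1.5000
Numerator Σ(Δz_t−Δz̄)(Δz_{t+1}−Δz̄) = -421.7500
Denominator Σ(Δz_t−Δz̄)² = 665.5000
r_1(Δz) = -421.7500 / 665.5000 = -0.634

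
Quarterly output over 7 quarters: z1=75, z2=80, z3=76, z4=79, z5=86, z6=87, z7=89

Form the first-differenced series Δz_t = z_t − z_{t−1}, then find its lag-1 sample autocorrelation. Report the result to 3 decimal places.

-0.333

First differences Δz: 5, -4, 3, 7, 1, 2
Mean of differences = 2.3333
Numerator Σ(Δz_t−Δz̄)(Δz_{t+1}−Δz̄) = -23.7778
Denominator Σ(Δz_t−Δz̄)² = 71.3333
r_1(Δz) = -23.7778 / 71.3333 = -0.333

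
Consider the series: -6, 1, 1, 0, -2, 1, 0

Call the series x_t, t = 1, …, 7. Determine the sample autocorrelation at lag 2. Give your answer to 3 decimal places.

Mean x̄ = (-6 + 1 + 1 + 0 − 2 + 1 + 0)/7 = -0.7143
Deviations from mean: -5.2857, 1.7143, 1.7143, 0.7143, -1.2857, 1.7143, 0.7143
Σ(x_t−x̄)(x_{t+2}−x̄) = (-9.0612) + (1.2245) + (-2.2041) + (1.2245) + (-0.9184) = -9.7347
Denominator Σ(x_t−x̄)² = 39.4286
r_2 = -9.7347 / 39.4286 = -0.247

-0.247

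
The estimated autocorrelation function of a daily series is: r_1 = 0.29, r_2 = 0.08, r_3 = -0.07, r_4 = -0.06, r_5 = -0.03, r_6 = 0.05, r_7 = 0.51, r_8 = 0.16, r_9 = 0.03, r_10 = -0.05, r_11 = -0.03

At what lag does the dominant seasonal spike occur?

The largest autocorrelation is r_7 = 0.51; the remaining lags stay at or below 0.29. The elevated value at lag 1 (0.29), dropping to 0.08 at lag 2, reflects decaying short-term dependence rather than seasonality.
The dominant spike at lag 7 indicates a seasonal period of 7.

7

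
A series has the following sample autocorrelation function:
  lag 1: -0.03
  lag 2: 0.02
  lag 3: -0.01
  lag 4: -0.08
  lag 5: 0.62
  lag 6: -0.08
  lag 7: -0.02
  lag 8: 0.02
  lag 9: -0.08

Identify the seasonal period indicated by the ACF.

The largest autocorrelation is r_5 = 0.62; the remaining lags stay at or below 0.02.
The dominant spike at lag 5 indicates a seasonal period of 5.

5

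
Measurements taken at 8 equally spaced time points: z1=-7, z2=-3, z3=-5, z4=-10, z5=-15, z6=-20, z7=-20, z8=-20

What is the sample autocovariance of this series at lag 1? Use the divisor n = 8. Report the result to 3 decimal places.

Mean z̄ = (-7 − 3 − 5 − 10 − 15 − 20 − 20 − 20)/8 = -12.5000
Σ_{t=1}^{7}(z_t−z̄)(z_{t+1}−z̄) = 267.2500
γ_1 = 267.2500 / 8 = 33.406

33.406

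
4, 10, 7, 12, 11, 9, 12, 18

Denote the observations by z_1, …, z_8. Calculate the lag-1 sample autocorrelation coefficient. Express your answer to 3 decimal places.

0.072

Mean z̄ = (4 + 10 + 7 + 12 + 11 + 9 + 12 + 18)/8 = 10.3750
Numerator Σ_{t=1}^{7}(z_t−z̄)(z_{t+1}−z̄) = 8.4844
Denominator Σ(z_t−z̄)² = 117.8750
r_1 = 8.4844 / 117.8750 = 0.072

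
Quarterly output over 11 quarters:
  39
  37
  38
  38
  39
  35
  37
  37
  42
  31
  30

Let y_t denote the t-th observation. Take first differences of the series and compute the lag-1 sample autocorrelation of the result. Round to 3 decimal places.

First differences Δy: -2, 1, 0, 1, -4, 2, 0, 5, -11, -1
Mean of differences = -0.9000
Numerator Σ(Δy_t−Δȳ)(Δy_{t+1}−Δȳ) = -64.2100
Denominator Σ(Δy_t−Δȳ)² = 164.9000
r_1(Δy) = -64.2100 / 164.9000 = -0.389

-0.389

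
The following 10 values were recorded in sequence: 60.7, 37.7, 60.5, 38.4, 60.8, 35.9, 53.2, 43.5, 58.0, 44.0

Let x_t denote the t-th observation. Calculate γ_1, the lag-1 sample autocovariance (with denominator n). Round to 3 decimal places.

-83.533

Mean x̄ = (60.7 + 37.7 + 60.5 + 38.4 + 60.8 + 35.9 + 53.2 + 43.5 + 58.0 + 44.0)/10 = 49.2700
Σ_{t=1}^{9}(x_t−x̄)(x_{t+1}−x̄) = -835.3329
γ_1 = -835.3329 / 10 = -83.533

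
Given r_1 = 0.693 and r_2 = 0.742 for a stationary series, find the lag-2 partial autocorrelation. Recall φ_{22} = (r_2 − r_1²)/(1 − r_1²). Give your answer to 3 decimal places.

φ_{22} = (r_2 − r_1²) / (1 − r_1²)
r_1² = (0.693)² = 0.480249
Numerator = 0.742 − 0.4802 = 0.2618; denominator = 1 − 0.4802 = 0.5198
φ_{22} = 0.2618 / 0.5198 = 0.504

0.504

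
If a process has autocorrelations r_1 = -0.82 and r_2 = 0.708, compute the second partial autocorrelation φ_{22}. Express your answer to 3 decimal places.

φ_{22} = (r_2 − r_1²) / (1 − r_1²)
r_1² = (-0.82)² = 0.6724
Numerator = 0.708 − 0.6724 = 0.0356; denominator = 1 − 0.6724 = 0.3276
φ_{22} = 0.0356 / 0.3276 = 0.109

0.109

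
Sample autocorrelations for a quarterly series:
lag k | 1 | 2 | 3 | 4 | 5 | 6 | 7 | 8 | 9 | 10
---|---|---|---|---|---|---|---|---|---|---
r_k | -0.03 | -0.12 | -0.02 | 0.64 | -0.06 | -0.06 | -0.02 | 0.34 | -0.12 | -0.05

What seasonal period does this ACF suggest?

The largest autocorrelation is r_4 = 0.64, with a weaker echo at lag 8 (0.34); the remaining lags stay at or below -0.02.
The dominant spike at lag 4 indicates a seasonal period of 4.

4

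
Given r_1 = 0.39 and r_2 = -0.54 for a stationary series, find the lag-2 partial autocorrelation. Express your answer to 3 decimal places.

-0.816

φ_{22} = (r_2 − r_1²) / (1 − r_1²)
r_1² = (0.39)² = 0.1521
Numerator = -0.54 − 0.1521 = -0.6921; denominator = 1 − 0.1521 = 0.8479
φ_{22} = -0.6921 / 0.8479 = -0.816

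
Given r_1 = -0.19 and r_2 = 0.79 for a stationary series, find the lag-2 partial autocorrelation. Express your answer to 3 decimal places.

0.782

φ_{22} = (r_2 − r_1²) / (1 − r_1²)
r_1² = (-0.19)² = 0.0361
Numerator = 0.79 − 0.0361 = 0.7539; denominator = 1 − 0.0361 = 0.9639
φ_{22} = 0.7539 / 0.9639 = 0.782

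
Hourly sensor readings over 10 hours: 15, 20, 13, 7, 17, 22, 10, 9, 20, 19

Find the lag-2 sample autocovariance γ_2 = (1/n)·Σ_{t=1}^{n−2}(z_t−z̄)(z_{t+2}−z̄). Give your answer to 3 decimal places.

-19.868

Mean z̄ = (15 + 20 + 13 + 7 + 17 + 22 + 10 + 9 + 20 + 19)/10 = 15.2000
Σ_{t=1}^{8}(z_t−z̄)(z_{t+2}−z̄) = -198.6800
γ_2 = -198.6800 / 10 = -19.868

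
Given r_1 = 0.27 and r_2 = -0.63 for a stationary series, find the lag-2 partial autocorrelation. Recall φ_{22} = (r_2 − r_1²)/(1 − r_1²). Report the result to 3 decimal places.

-0.758

φ_{22} = (r_2 − r_1²) / (1 − r_1²)
r_1² = (0.27)² = 0.0729
Numerator = -0.63 − 0.0729 = -0.7029; denominator = 1 − 0.0729 = 0.9271
φ_{22} = -0.7029 / 0.9271 = -0.758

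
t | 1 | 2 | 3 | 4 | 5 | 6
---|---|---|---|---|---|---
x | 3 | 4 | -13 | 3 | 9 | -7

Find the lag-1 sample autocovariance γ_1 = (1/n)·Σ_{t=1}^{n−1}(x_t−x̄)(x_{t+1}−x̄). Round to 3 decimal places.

-19.088

Mean x̄ = (3 + 4 − 13 + 3 + 9 − 7)/6 = -0.1667
Deviations: 3.1667, 4.1667, -12.8333, 3.1667, 9.1667, -6.8333
Σ_{t=1}^{5}(x_t−x̄)(x_{t+1}−x̄) = -114.5278
γ_1 = -114.5278 / 6 = -19.088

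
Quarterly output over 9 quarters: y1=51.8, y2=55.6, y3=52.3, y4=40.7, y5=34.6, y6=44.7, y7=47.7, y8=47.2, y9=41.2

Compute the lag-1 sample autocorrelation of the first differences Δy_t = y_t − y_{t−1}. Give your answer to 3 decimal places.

First differences Δy: 3.8, -3.3, -11.6, -6.1, 10.1, 3.0, -0.5, -6.0
Mean of differences = -1.3250
Numerator Σ(Δy_t−Δȳ)(Δy_{t+1}−Δȳ) = 53.8044
Denominator Σ(Δy_t−Δȳ)² = 330.3150
r_1(Δy) = 53.8044 / 330.3150 = 0.163

0.163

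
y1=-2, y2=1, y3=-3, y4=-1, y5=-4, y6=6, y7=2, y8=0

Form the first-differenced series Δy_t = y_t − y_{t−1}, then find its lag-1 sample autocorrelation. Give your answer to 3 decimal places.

First differences Δy: 3, -4, 2, -3, 10, -4, -2
Mean of differences = 0.2857
Numerator Σ(Δy_t−Δȳ)(Δy_{t+1}−Δȳ) = -88.3673
Denominator Σ(Δy_t−Δȳ)² = 157.4286
r_1(Δy) = -88.3673 / 157.4286 = -0.561

-0.561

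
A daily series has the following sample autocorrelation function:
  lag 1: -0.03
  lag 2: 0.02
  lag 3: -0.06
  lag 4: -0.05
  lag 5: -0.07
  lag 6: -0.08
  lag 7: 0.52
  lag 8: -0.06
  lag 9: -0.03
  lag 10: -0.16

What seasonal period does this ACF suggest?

The largest autocorrelation is r_7 = 0.52; the remaining lags stay at or below 0.02.
The dominant spike at lag 7 indicates a seasonal period of 7.

7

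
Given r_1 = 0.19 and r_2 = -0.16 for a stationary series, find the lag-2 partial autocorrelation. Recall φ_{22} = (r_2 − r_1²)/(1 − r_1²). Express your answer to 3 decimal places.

φ_{22} = (r_2 − r_1²) / (1 − r_1²)
r_1² = (0.19)² = 0.0361
Numerator = -0.16 − 0.0361 = -0.1961; denominator = 1 − 0.0361 = 0.9639
φ_{22} = -0.1961 / 0.9639 = -0.203

-0.203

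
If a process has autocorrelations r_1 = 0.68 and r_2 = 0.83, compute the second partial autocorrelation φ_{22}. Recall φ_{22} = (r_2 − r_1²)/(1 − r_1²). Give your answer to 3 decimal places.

0.684

φ_{22} = (r_2 − r_1²) / (1 − r_1²)
r_1² = (0.68)² = 0.4624
Numerator = 0.83 − 0.4624 = 0.3676; denominator = 1 − 0.4624 = 0.5376
φ_{22} = 0.3676 / 0.5376 = 0.684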